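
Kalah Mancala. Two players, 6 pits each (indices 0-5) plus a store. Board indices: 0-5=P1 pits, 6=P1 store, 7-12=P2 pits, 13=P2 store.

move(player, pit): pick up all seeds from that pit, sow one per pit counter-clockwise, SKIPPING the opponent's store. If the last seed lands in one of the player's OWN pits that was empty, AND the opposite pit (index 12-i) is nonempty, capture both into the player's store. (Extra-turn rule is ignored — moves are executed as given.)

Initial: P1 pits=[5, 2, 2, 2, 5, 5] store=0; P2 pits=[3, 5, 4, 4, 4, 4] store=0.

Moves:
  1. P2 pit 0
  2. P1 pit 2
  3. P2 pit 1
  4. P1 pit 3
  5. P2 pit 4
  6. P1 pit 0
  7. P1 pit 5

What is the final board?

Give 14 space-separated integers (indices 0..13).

Move 1: P2 pit0 -> P1=[5,2,2,2,5,5](0) P2=[0,6,5,5,4,4](0)
Move 2: P1 pit2 -> P1=[5,2,0,3,6,5](0) P2=[0,6,5,5,4,4](0)
Move 3: P2 pit1 -> P1=[6,2,0,3,6,5](0) P2=[0,0,6,6,5,5](1)
Move 4: P1 pit3 -> P1=[6,2,0,0,7,6](1) P2=[0,0,6,6,5,5](1)
Move 5: P2 pit4 -> P1=[7,3,1,0,7,6](1) P2=[0,0,6,6,0,6](2)
Move 6: P1 pit0 -> P1=[0,4,2,1,8,7](2) P2=[1,0,6,6,0,6](2)
Move 7: P1 pit5 -> P1=[0,4,2,1,8,0](3) P2=[2,1,7,7,1,7](2)

Answer: 0 4 2 1 8 0 3 2 1 7 7 1 7 2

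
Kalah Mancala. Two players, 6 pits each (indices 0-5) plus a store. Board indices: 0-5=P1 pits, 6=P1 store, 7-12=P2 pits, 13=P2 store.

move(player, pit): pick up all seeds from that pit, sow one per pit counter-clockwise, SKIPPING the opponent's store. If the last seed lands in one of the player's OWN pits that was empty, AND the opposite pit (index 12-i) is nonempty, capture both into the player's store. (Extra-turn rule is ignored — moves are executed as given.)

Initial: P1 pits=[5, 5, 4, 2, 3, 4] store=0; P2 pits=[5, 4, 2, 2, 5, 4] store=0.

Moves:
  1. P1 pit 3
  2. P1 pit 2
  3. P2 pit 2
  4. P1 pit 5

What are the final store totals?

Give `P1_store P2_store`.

Answer: 2 0

Derivation:
Move 1: P1 pit3 -> P1=[5,5,4,0,4,5](0) P2=[5,4,2,2,5,4](0)
Move 2: P1 pit2 -> P1=[5,5,0,1,5,6](1) P2=[5,4,2,2,5,4](0)
Move 3: P2 pit2 -> P1=[5,5,0,1,5,6](1) P2=[5,4,0,3,6,4](0)
Move 4: P1 pit5 -> P1=[5,5,0,1,5,0](2) P2=[6,5,1,4,7,4](0)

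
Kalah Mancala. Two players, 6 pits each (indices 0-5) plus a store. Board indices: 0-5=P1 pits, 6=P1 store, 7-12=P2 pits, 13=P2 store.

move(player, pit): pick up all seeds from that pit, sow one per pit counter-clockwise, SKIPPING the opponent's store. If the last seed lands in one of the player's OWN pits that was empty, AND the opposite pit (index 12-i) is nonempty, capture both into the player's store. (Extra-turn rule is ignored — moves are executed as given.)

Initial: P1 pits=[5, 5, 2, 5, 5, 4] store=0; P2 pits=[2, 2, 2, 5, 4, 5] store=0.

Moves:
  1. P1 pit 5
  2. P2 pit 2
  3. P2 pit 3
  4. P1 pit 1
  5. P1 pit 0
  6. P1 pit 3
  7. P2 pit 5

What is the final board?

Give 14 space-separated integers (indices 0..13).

Move 1: P1 pit5 -> P1=[5,5,2,5,5,0](1) P2=[3,3,3,5,4,5](0)
Move 2: P2 pit2 -> P1=[5,5,2,5,5,0](1) P2=[3,3,0,6,5,6](0)
Move 3: P2 pit3 -> P1=[6,6,3,5,5,0](1) P2=[3,3,0,0,6,7](1)
Move 4: P1 pit1 -> P1=[6,0,4,6,6,1](2) P2=[4,3,0,0,6,7](1)
Move 5: P1 pit0 -> P1=[0,1,5,7,7,2](3) P2=[4,3,0,0,6,7](1)
Move 6: P1 pit3 -> P1=[0,1,5,0,8,3](4) P2=[5,4,1,1,6,7](1)
Move 7: P2 pit5 -> P1=[1,2,6,1,9,4](4) P2=[5,4,1,1,6,0](2)

Answer: 1 2 6 1 9 4 4 5 4 1 1 6 0 2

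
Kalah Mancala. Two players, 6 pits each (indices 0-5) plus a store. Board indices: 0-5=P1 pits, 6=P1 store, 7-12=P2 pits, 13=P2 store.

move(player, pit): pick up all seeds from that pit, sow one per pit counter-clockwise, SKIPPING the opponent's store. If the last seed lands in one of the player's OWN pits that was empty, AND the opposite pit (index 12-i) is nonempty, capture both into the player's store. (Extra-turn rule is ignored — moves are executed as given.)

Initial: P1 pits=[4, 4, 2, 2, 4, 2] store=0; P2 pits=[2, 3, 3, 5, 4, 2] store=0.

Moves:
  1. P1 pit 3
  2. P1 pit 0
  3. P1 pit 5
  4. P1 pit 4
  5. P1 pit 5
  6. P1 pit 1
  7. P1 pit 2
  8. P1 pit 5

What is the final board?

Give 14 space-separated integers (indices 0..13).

Answer: 0 0 0 3 2 0 6 5 5 4 6 4 2 0

Derivation:
Move 1: P1 pit3 -> P1=[4,4,2,0,5,3](0) P2=[2,3,3,5,4,2](0)
Move 2: P1 pit0 -> P1=[0,5,3,1,6,3](0) P2=[2,3,3,5,4,2](0)
Move 3: P1 pit5 -> P1=[0,5,3,1,6,0](1) P2=[3,4,3,5,4,2](0)
Move 4: P1 pit4 -> P1=[0,5,3,1,0,1](2) P2=[4,5,4,6,4,2](0)
Move 5: P1 pit5 -> P1=[0,5,3,1,0,0](3) P2=[4,5,4,6,4,2](0)
Move 6: P1 pit1 -> P1=[0,0,4,2,1,1](4) P2=[4,5,4,6,4,2](0)
Move 7: P1 pit2 -> P1=[0,0,0,3,2,2](5) P2=[4,5,4,6,4,2](0)
Move 8: P1 pit5 -> P1=[0,0,0,3,2,0](6) P2=[5,5,4,6,4,2](0)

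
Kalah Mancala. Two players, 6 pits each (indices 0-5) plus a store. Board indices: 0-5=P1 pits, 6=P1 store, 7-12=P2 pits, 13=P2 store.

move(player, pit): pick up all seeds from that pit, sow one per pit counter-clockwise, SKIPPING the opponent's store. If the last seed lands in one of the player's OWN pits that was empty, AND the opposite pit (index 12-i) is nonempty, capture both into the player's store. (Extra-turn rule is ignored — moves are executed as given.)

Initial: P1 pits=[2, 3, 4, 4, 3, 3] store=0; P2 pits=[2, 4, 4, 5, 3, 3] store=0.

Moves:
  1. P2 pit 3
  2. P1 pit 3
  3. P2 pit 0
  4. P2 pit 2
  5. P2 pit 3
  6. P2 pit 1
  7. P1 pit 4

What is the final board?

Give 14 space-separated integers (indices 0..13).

Answer: 4 4 0 0 0 5 2 1 1 1 1 7 6 8

Derivation:
Move 1: P2 pit3 -> P1=[3,4,4,4,3,3](0) P2=[2,4,4,0,4,4](1)
Move 2: P1 pit3 -> P1=[3,4,4,0,4,4](1) P2=[3,4,4,0,4,4](1)
Move 3: P2 pit0 -> P1=[3,4,0,0,4,4](1) P2=[0,5,5,0,4,4](6)
Move 4: P2 pit2 -> P1=[4,4,0,0,4,4](1) P2=[0,5,0,1,5,5](7)
Move 5: P2 pit3 -> P1=[4,4,0,0,4,4](1) P2=[0,5,0,0,6,5](7)
Move 6: P2 pit1 -> P1=[4,4,0,0,4,4](1) P2=[0,0,1,1,7,6](8)
Move 7: P1 pit4 -> P1=[4,4,0,0,0,5](2) P2=[1,1,1,1,7,6](8)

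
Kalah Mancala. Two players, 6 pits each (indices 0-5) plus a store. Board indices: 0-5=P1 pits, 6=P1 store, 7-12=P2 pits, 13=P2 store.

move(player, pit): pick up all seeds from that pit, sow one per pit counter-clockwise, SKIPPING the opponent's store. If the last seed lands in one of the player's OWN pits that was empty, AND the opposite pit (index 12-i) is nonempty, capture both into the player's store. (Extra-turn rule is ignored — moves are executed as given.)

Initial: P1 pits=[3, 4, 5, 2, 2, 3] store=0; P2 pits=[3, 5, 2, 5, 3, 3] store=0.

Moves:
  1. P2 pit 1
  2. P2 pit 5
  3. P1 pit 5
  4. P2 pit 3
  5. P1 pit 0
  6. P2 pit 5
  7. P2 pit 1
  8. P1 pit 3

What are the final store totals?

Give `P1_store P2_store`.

Move 1: P2 pit1 -> P1=[3,4,5,2,2,3](0) P2=[3,0,3,6,4,4](1)
Move 2: P2 pit5 -> P1=[4,5,6,2,2,3](0) P2=[3,0,3,6,4,0](2)
Move 3: P1 pit5 -> P1=[4,5,6,2,2,0](1) P2=[4,1,3,6,4,0](2)
Move 4: P2 pit3 -> P1=[5,6,7,2,2,0](1) P2=[4,1,3,0,5,1](3)
Move 5: P1 pit0 -> P1=[0,7,8,3,3,0](6) P2=[0,1,3,0,5,1](3)
Move 6: P2 pit5 -> P1=[0,7,8,3,3,0](6) P2=[0,1,3,0,5,0](4)
Move 7: P2 pit1 -> P1=[0,7,8,3,3,0](6) P2=[0,0,4,0,5,0](4)
Move 8: P1 pit3 -> P1=[0,7,8,0,4,1](7) P2=[0,0,4,0,5,0](4)

Answer: 7 4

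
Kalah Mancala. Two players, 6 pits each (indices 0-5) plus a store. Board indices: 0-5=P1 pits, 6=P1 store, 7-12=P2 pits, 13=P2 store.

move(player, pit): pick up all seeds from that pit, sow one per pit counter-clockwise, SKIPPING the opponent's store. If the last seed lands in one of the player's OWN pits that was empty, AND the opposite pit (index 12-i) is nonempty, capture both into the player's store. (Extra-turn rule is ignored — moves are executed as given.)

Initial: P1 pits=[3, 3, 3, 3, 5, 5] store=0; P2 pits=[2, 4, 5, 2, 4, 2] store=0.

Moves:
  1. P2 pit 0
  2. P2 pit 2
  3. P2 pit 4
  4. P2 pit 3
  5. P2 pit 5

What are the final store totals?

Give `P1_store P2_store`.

Move 1: P2 pit0 -> P1=[3,3,3,3,5,5](0) P2=[0,5,6,2,4,2](0)
Move 2: P2 pit2 -> P1=[4,4,3,3,5,5](0) P2=[0,5,0,3,5,3](1)
Move 3: P2 pit4 -> P1=[5,5,4,3,5,5](0) P2=[0,5,0,3,0,4](2)
Move 4: P2 pit3 -> P1=[5,5,4,3,5,5](0) P2=[0,5,0,0,1,5](3)
Move 5: P2 pit5 -> P1=[6,6,5,4,5,5](0) P2=[0,5,0,0,1,0](4)

Answer: 0 4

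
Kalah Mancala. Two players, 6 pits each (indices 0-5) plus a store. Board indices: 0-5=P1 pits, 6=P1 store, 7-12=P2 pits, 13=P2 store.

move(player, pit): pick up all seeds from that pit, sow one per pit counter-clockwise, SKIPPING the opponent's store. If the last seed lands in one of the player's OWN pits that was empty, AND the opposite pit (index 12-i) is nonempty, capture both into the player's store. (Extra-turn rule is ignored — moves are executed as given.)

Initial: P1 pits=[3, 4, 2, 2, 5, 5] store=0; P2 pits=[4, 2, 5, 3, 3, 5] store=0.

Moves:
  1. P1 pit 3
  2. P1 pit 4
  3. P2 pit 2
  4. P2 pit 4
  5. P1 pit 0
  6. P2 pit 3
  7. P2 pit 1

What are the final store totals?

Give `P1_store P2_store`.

Move 1: P1 pit3 -> P1=[3,4,2,0,6,6](0) P2=[4,2,5,3,3,5](0)
Move 2: P1 pit4 -> P1=[3,4,2,0,0,7](1) P2=[5,3,6,4,3,5](0)
Move 3: P2 pit2 -> P1=[4,5,2,0,0,7](1) P2=[5,3,0,5,4,6](1)
Move 4: P2 pit4 -> P1=[5,6,2,0,0,7](1) P2=[5,3,0,5,0,7](2)
Move 5: P1 pit0 -> P1=[0,7,3,1,1,8](1) P2=[5,3,0,5,0,7](2)
Move 6: P2 pit3 -> P1=[1,8,3,1,1,8](1) P2=[5,3,0,0,1,8](3)
Move 7: P2 pit1 -> P1=[1,8,3,1,1,8](1) P2=[5,0,1,1,2,8](3)

Answer: 1 3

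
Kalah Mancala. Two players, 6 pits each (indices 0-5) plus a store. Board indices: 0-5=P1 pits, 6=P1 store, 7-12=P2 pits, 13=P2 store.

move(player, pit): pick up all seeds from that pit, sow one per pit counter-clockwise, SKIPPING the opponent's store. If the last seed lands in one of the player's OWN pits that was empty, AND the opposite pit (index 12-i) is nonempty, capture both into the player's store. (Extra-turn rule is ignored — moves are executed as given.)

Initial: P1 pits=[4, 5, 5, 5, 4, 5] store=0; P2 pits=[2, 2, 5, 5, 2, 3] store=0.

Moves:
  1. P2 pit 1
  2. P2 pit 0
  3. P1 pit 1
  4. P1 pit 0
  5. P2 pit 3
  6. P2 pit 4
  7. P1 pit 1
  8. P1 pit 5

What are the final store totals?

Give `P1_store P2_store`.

Answer: 2 2

Derivation:
Move 1: P2 pit1 -> P1=[4,5,5,5,4,5](0) P2=[2,0,6,6,2,3](0)
Move 2: P2 pit0 -> P1=[4,5,5,5,4,5](0) P2=[0,1,7,6,2,3](0)
Move 3: P1 pit1 -> P1=[4,0,6,6,5,6](1) P2=[0,1,7,6,2,3](0)
Move 4: P1 pit0 -> P1=[0,1,7,7,6,6](1) P2=[0,1,7,6,2,3](0)
Move 5: P2 pit3 -> P1=[1,2,8,7,6,6](1) P2=[0,1,7,0,3,4](1)
Move 6: P2 pit4 -> P1=[2,2,8,7,6,6](1) P2=[0,1,7,0,0,5](2)
Move 7: P1 pit1 -> P1=[2,0,9,8,6,6](1) P2=[0,1,7,0,0,5](2)
Move 8: P1 pit5 -> P1=[2,0,9,8,6,0](2) P2=[1,2,8,1,1,5](2)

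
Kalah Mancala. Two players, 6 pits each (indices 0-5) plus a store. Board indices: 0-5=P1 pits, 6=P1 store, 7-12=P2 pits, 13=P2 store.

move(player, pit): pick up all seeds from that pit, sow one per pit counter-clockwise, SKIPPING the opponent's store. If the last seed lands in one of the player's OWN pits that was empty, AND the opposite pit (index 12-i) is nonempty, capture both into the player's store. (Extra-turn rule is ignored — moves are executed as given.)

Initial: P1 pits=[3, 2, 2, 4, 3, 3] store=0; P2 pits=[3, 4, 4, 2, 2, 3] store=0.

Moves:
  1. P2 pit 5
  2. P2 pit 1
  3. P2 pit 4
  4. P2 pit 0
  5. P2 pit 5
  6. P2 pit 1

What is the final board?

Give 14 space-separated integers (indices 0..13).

Answer: 1 3 2 4 3 3 0 0 0 7 4 0 0 8

Derivation:
Move 1: P2 pit5 -> P1=[4,3,2,4,3,3](0) P2=[3,4,4,2,2,0](1)
Move 2: P2 pit1 -> P1=[0,3,2,4,3,3](0) P2=[3,0,5,3,3,0](6)
Move 3: P2 pit4 -> P1=[1,3,2,4,3,3](0) P2=[3,0,5,3,0,1](7)
Move 4: P2 pit0 -> P1=[1,3,2,4,3,3](0) P2=[0,1,6,4,0,1](7)
Move 5: P2 pit5 -> P1=[1,3,2,4,3,3](0) P2=[0,1,6,4,0,0](8)
Move 6: P2 pit1 -> P1=[1,3,2,4,3,3](0) P2=[0,0,7,4,0,0](8)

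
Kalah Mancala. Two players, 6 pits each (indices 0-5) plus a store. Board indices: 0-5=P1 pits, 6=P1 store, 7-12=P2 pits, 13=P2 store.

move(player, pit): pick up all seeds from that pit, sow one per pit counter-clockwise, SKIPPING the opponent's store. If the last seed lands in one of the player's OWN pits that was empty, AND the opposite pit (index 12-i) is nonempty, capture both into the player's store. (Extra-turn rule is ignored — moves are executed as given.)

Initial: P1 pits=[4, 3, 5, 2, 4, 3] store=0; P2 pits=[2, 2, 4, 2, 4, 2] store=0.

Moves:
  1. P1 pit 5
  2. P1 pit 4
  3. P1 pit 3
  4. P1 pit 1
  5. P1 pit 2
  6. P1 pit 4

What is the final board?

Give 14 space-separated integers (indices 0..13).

Move 1: P1 pit5 -> P1=[4,3,5,2,4,0](1) P2=[3,3,4,2,4,2](0)
Move 2: P1 pit4 -> P1=[4,3,5,2,0,1](2) P2=[4,4,4,2,4,2](0)
Move 3: P1 pit3 -> P1=[4,3,5,0,1,2](2) P2=[4,4,4,2,4,2](0)
Move 4: P1 pit1 -> P1=[4,0,6,1,2,2](2) P2=[4,4,4,2,4,2](0)
Move 5: P1 pit2 -> P1=[4,0,0,2,3,3](3) P2=[5,5,4,2,4,2](0)
Move 6: P1 pit4 -> P1=[4,0,0,2,0,4](4) P2=[6,5,4,2,4,2](0)

Answer: 4 0 0 2 0 4 4 6 5 4 2 4 2 0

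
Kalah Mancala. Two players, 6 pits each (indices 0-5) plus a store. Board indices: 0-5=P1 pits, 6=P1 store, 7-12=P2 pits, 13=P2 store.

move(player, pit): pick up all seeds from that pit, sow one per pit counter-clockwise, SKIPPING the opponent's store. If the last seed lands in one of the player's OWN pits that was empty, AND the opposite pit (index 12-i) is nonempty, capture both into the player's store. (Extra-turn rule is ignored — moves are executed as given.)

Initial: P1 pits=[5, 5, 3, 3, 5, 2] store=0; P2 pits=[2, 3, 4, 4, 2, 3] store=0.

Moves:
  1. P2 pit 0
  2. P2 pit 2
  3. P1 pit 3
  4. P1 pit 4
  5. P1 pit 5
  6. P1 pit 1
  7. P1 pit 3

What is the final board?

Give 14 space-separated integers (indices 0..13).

Answer: 6 0 4 0 2 1 4 2 6 2 6 3 4 1

Derivation:
Move 1: P2 pit0 -> P1=[5,5,3,3,5,2](0) P2=[0,4,5,4,2,3](0)
Move 2: P2 pit2 -> P1=[6,5,3,3,5,2](0) P2=[0,4,0,5,3,4](1)
Move 3: P1 pit3 -> P1=[6,5,3,0,6,3](1) P2=[0,4,0,5,3,4](1)
Move 4: P1 pit4 -> P1=[6,5,3,0,0,4](2) P2=[1,5,1,6,3,4](1)
Move 5: P1 pit5 -> P1=[6,5,3,0,0,0](3) P2=[2,6,2,6,3,4](1)
Move 6: P1 pit1 -> P1=[6,0,4,1,1,1](4) P2=[2,6,2,6,3,4](1)
Move 7: P1 pit3 -> P1=[6,0,4,0,2,1](4) P2=[2,6,2,6,3,4](1)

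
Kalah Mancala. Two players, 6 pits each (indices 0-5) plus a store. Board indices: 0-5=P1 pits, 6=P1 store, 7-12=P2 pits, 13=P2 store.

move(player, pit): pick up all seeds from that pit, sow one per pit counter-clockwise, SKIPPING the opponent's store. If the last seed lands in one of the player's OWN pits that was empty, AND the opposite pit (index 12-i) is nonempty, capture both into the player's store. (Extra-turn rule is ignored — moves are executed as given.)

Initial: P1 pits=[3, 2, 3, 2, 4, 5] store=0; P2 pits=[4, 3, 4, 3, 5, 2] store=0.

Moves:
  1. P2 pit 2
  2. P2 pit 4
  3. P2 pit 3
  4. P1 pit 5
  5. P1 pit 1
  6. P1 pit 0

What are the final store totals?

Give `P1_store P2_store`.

Move 1: P2 pit2 -> P1=[3,2,3,2,4,5](0) P2=[4,3,0,4,6,3](1)
Move 2: P2 pit4 -> P1=[4,3,4,3,4,5](0) P2=[4,3,0,4,0,4](2)
Move 3: P2 pit3 -> P1=[5,3,4,3,4,5](0) P2=[4,3,0,0,1,5](3)
Move 4: P1 pit5 -> P1=[5,3,4,3,4,0](1) P2=[5,4,1,1,1,5](3)
Move 5: P1 pit1 -> P1=[5,0,5,4,5,0](1) P2=[5,4,1,1,1,5](3)
Move 6: P1 pit0 -> P1=[0,1,6,5,6,0](7) P2=[0,4,1,1,1,5](3)

Answer: 7 3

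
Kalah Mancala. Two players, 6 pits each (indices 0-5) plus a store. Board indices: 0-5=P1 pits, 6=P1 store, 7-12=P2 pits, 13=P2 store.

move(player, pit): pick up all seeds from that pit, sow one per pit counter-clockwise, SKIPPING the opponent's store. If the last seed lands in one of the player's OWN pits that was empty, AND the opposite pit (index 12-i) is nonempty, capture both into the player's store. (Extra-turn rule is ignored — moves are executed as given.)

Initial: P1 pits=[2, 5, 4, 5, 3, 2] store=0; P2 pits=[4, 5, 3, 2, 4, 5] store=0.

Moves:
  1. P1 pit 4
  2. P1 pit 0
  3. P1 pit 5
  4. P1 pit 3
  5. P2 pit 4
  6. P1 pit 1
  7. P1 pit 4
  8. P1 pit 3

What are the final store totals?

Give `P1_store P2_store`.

Answer: 14 1

Derivation:
Move 1: P1 pit4 -> P1=[2,5,4,5,0,3](1) P2=[5,5,3,2,4,5](0)
Move 2: P1 pit0 -> P1=[0,6,5,5,0,3](1) P2=[5,5,3,2,4,5](0)
Move 3: P1 pit5 -> P1=[0,6,5,5,0,0](2) P2=[6,6,3,2,4,5](0)
Move 4: P1 pit3 -> P1=[0,6,5,0,1,1](3) P2=[7,7,3,2,4,5](0)
Move 5: P2 pit4 -> P1=[1,7,5,0,1,1](3) P2=[7,7,3,2,0,6](1)
Move 6: P1 pit1 -> P1=[1,0,6,1,2,2](4) P2=[8,8,3,2,0,6](1)
Move 7: P1 pit4 -> P1=[1,0,6,1,0,3](5) P2=[8,8,3,2,0,6](1)
Move 8: P1 pit3 -> P1=[1,0,6,0,0,3](14) P2=[8,0,3,2,0,6](1)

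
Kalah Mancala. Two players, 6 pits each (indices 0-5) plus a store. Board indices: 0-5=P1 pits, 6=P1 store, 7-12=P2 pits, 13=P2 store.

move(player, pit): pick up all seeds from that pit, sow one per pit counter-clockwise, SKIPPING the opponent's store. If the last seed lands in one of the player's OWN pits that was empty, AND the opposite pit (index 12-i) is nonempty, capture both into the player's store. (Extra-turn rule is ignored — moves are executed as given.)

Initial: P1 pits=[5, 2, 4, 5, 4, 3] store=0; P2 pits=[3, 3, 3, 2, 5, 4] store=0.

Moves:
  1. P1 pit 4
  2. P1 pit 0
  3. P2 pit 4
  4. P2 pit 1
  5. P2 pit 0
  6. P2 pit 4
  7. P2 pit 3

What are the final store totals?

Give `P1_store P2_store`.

Move 1: P1 pit4 -> P1=[5,2,4,5,0,4](1) P2=[4,4,3,2,5,4](0)
Move 2: P1 pit0 -> P1=[0,3,5,6,1,5](1) P2=[4,4,3,2,5,4](0)
Move 3: P2 pit4 -> P1=[1,4,6,6,1,5](1) P2=[4,4,3,2,0,5](1)
Move 4: P2 pit1 -> P1=[1,4,6,6,1,5](1) P2=[4,0,4,3,1,6](1)
Move 5: P2 pit0 -> P1=[1,4,6,6,1,5](1) P2=[0,1,5,4,2,6](1)
Move 6: P2 pit4 -> P1=[1,4,6,6,1,5](1) P2=[0,1,5,4,0,7](2)
Move 7: P2 pit3 -> P1=[2,4,6,6,1,5](1) P2=[0,1,5,0,1,8](3)

Answer: 1 3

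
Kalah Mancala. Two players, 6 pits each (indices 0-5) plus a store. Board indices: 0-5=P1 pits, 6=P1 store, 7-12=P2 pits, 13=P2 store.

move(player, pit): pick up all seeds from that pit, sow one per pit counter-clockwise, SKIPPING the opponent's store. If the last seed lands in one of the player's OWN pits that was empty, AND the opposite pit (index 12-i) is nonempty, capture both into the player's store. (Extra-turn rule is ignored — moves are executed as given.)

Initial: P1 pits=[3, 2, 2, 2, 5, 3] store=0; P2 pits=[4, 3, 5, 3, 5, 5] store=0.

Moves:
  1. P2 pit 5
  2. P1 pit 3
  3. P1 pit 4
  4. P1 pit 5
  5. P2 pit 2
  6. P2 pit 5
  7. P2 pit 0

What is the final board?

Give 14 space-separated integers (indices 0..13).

Move 1: P2 pit5 -> P1=[4,3,3,3,5,3](0) P2=[4,3,5,3,5,0](1)
Move 2: P1 pit3 -> P1=[4,3,3,0,6,4](1) P2=[4,3,5,3,5,0](1)
Move 3: P1 pit4 -> P1=[4,3,3,0,0,5](2) P2=[5,4,6,4,5,0](1)
Move 4: P1 pit5 -> P1=[4,3,3,0,0,0](3) P2=[6,5,7,5,5,0](1)
Move 5: P2 pit2 -> P1=[5,4,4,0,0,0](3) P2=[6,5,0,6,6,1](2)
Move 6: P2 pit5 -> P1=[5,4,4,0,0,0](3) P2=[6,5,0,6,6,0](3)
Move 7: P2 pit0 -> P1=[5,4,4,0,0,0](3) P2=[0,6,1,7,7,1](4)

Answer: 5 4 4 0 0 0 3 0 6 1 7 7 1 4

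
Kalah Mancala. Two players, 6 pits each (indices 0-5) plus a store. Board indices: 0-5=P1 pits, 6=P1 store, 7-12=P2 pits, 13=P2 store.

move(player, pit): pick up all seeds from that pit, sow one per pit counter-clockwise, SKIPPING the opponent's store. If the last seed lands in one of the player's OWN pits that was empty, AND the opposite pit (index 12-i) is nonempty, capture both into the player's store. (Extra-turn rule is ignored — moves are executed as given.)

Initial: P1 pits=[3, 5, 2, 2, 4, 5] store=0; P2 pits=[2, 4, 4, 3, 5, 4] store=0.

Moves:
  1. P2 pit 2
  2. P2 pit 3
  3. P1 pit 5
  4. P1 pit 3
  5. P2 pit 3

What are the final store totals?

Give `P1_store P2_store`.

Answer: 5 2

Derivation:
Move 1: P2 pit2 -> P1=[3,5,2,2,4,5](0) P2=[2,4,0,4,6,5](1)
Move 2: P2 pit3 -> P1=[4,5,2,2,4,5](0) P2=[2,4,0,0,7,6](2)
Move 3: P1 pit5 -> P1=[4,5,2,2,4,0](1) P2=[3,5,1,1,7,6](2)
Move 4: P1 pit3 -> P1=[4,5,2,0,5,0](5) P2=[0,5,1,1,7,6](2)
Move 5: P2 pit3 -> P1=[4,5,2,0,5,0](5) P2=[0,5,1,0,8,6](2)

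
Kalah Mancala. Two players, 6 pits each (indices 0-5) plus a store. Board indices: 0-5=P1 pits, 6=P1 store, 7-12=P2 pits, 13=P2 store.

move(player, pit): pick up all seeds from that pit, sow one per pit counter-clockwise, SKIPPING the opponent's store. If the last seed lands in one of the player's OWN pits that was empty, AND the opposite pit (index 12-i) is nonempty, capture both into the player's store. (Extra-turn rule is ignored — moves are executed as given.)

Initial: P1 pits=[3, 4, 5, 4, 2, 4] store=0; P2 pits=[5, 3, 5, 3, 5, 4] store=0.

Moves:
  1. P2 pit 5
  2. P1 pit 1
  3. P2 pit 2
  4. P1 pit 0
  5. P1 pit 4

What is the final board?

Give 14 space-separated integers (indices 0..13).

Answer: 0 1 8 6 0 7 2 6 4 0 4 6 1 2

Derivation:
Move 1: P2 pit5 -> P1=[4,5,6,4,2,4](0) P2=[5,3,5,3,5,0](1)
Move 2: P1 pit1 -> P1=[4,0,7,5,3,5](1) P2=[5,3,5,3,5,0](1)
Move 3: P2 pit2 -> P1=[5,0,7,5,3,5](1) P2=[5,3,0,4,6,1](2)
Move 4: P1 pit0 -> P1=[0,1,8,6,4,6](1) P2=[5,3,0,4,6,1](2)
Move 5: P1 pit4 -> P1=[0,1,8,6,0,7](2) P2=[6,4,0,4,6,1](2)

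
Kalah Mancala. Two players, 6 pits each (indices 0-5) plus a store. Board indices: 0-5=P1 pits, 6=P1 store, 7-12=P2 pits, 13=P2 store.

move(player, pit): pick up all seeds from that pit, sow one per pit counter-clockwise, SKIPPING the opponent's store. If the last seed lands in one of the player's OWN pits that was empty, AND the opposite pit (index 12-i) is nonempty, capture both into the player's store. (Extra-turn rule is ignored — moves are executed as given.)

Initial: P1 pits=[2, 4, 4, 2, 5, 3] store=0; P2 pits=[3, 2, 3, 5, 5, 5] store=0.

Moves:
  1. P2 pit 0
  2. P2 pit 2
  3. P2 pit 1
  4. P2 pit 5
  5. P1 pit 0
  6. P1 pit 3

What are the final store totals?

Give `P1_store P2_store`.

Move 1: P2 pit0 -> P1=[2,4,4,2,5,3](0) P2=[0,3,4,6,5,5](0)
Move 2: P2 pit2 -> P1=[2,4,4,2,5,3](0) P2=[0,3,0,7,6,6](1)
Move 3: P2 pit1 -> P1=[2,4,4,2,5,3](0) P2=[0,0,1,8,7,6](1)
Move 4: P2 pit5 -> P1=[3,5,5,3,6,3](0) P2=[0,0,1,8,7,0](2)
Move 5: P1 pit0 -> P1=[0,6,6,4,6,3](0) P2=[0,0,1,8,7,0](2)
Move 6: P1 pit3 -> P1=[0,6,6,0,7,4](1) P2=[1,0,1,8,7,0](2)

Answer: 1 2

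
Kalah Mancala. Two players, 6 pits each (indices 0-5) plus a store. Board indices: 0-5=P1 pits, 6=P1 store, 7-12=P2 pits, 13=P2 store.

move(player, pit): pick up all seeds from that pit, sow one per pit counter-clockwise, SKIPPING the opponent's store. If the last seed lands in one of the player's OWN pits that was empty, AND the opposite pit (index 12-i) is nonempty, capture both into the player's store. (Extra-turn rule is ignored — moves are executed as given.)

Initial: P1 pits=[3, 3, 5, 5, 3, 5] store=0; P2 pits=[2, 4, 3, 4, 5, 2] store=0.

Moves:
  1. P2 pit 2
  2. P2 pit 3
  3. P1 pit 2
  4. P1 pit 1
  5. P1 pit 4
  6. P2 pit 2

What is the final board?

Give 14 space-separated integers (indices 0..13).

Answer: 4 0 0 7 0 8 2 4 5 0 0 7 4 3

Derivation:
Move 1: P2 pit2 -> P1=[3,3,5,5,3,5](0) P2=[2,4,0,5,6,3](0)
Move 2: P2 pit3 -> P1=[4,4,5,5,3,5](0) P2=[2,4,0,0,7,4](1)
Move 3: P1 pit2 -> P1=[4,4,0,6,4,6](1) P2=[3,4,0,0,7,4](1)
Move 4: P1 pit1 -> P1=[4,0,1,7,5,7](1) P2=[3,4,0,0,7,4](1)
Move 5: P1 pit4 -> P1=[4,0,1,7,0,8](2) P2=[4,5,1,0,7,4](1)
Move 6: P2 pit2 -> P1=[4,0,0,7,0,8](2) P2=[4,5,0,0,7,4](3)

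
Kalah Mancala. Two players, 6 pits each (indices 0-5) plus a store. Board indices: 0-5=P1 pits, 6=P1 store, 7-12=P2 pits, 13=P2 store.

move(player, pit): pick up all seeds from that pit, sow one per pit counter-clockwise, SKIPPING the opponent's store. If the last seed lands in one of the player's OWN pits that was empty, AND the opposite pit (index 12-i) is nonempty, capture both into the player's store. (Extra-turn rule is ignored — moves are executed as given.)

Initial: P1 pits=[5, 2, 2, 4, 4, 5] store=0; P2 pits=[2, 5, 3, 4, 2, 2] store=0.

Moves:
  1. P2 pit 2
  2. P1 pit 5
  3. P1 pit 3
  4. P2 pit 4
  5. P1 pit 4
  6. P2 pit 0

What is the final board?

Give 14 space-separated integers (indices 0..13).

Answer: 6 2 2 0 0 2 3 0 8 3 7 1 5 1

Derivation:
Move 1: P2 pit2 -> P1=[5,2,2,4,4,5](0) P2=[2,5,0,5,3,3](0)
Move 2: P1 pit5 -> P1=[5,2,2,4,4,0](1) P2=[3,6,1,6,3,3](0)
Move 3: P1 pit3 -> P1=[5,2,2,0,5,1](2) P2=[4,6,1,6,3,3](0)
Move 4: P2 pit4 -> P1=[6,2,2,0,5,1](2) P2=[4,6,1,6,0,4](1)
Move 5: P1 pit4 -> P1=[6,2,2,0,0,2](3) P2=[5,7,2,6,0,4](1)
Move 6: P2 pit0 -> P1=[6,2,2,0,0,2](3) P2=[0,8,3,7,1,5](1)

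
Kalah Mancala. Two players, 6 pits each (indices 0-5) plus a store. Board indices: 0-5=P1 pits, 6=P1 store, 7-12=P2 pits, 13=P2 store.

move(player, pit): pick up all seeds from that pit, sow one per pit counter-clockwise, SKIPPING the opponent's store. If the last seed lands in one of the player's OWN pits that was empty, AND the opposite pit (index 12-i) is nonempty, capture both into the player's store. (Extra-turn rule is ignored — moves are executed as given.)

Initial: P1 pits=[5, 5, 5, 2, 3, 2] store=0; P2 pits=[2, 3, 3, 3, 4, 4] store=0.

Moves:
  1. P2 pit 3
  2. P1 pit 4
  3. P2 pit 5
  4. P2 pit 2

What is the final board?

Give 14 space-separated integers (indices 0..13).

Answer: 0 6 6 3 0 3 1 3 3 0 1 6 0 9

Derivation:
Move 1: P2 pit3 -> P1=[5,5,5,2,3,2](0) P2=[2,3,3,0,5,5](1)
Move 2: P1 pit4 -> P1=[5,5,5,2,0,3](1) P2=[3,3,3,0,5,5](1)
Move 3: P2 pit5 -> P1=[6,6,6,3,0,3](1) P2=[3,3,3,0,5,0](2)
Move 4: P2 pit2 -> P1=[0,6,6,3,0,3](1) P2=[3,3,0,1,6,0](9)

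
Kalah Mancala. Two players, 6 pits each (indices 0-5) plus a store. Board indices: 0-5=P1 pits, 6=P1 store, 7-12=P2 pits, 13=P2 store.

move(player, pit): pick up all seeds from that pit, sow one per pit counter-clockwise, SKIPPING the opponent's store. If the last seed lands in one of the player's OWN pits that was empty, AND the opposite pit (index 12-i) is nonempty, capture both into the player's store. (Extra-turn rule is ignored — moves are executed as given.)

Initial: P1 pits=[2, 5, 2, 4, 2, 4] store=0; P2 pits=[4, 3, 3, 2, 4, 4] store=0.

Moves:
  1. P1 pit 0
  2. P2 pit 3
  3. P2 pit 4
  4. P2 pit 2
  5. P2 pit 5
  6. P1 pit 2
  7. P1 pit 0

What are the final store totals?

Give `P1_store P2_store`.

Move 1: P1 pit0 -> P1=[0,6,3,4,2,4](0) P2=[4,3,3,2,4,4](0)
Move 2: P2 pit3 -> P1=[0,6,3,4,2,4](0) P2=[4,3,3,0,5,5](0)
Move 3: P2 pit4 -> P1=[1,7,4,4,2,4](0) P2=[4,3,3,0,0,6](1)
Move 4: P2 pit2 -> P1=[1,7,4,4,2,4](0) P2=[4,3,0,1,1,7](1)
Move 5: P2 pit5 -> P1=[2,8,5,5,3,5](0) P2=[4,3,0,1,1,0](2)
Move 6: P1 pit2 -> P1=[2,8,0,6,4,6](1) P2=[5,3,0,1,1,0](2)
Move 7: P1 pit0 -> P1=[0,9,0,6,4,6](3) P2=[5,3,0,0,1,0](2)

Answer: 3 2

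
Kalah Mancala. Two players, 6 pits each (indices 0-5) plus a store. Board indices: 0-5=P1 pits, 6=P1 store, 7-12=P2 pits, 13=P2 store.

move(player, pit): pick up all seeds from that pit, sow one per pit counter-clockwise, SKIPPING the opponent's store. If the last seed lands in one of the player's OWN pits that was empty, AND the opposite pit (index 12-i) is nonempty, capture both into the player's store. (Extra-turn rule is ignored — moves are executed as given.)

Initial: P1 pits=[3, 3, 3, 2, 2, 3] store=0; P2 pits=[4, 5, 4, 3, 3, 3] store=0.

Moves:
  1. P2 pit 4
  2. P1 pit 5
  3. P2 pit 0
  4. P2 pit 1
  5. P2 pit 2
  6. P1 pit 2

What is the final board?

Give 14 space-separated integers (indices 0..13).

Answer: 6 5 0 3 3 1 1 0 0 0 6 3 7 3

Derivation:
Move 1: P2 pit4 -> P1=[4,3,3,2,2,3](0) P2=[4,5,4,3,0,4](1)
Move 2: P1 pit5 -> P1=[4,3,3,2,2,0](1) P2=[5,6,4,3,0,4](1)
Move 3: P2 pit0 -> P1=[4,3,3,2,2,0](1) P2=[0,7,5,4,1,5](1)
Move 4: P2 pit1 -> P1=[5,4,3,2,2,0](1) P2=[0,0,6,5,2,6](2)
Move 5: P2 pit2 -> P1=[6,5,3,2,2,0](1) P2=[0,0,0,6,3,7](3)
Move 6: P1 pit2 -> P1=[6,5,0,3,3,1](1) P2=[0,0,0,6,3,7](3)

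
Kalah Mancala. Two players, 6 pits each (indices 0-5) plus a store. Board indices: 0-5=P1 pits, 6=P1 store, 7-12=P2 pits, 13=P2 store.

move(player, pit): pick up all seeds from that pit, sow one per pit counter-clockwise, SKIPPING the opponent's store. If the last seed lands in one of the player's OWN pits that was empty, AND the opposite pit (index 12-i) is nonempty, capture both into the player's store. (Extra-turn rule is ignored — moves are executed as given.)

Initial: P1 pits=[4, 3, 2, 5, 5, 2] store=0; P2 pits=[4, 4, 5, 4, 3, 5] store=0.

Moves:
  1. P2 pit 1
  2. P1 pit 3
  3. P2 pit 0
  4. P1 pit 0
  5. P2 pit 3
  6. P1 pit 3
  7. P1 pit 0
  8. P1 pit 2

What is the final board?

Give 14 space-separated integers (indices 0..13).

Answer: 0 6 0 1 9 4 2 0 2 7 0 6 8 1

Derivation:
Move 1: P2 pit1 -> P1=[4,3,2,5,5,2](0) P2=[4,0,6,5,4,6](0)
Move 2: P1 pit3 -> P1=[4,3,2,0,6,3](1) P2=[5,1,6,5,4,6](0)
Move 3: P2 pit0 -> P1=[4,3,2,0,6,3](1) P2=[0,2,7,6,5,7](0)
Move 4: P1 pit0 -> P1=[0,4,3,1,7,3](1) P2=[0,2,7,6,5,7](0)
Move 5: P2 pit3 -> P1=[1,5,4,1,7,3](1) P2=[0,2,7,0,6,8](1)
Move 6: P1 pit3 -> P1=[1,5,4,0,8,3](1) P2=[0,2,7,0,6,8](1)
Move 7: P1 pit0 -> P1=[0,6,4,0,8,3](1) P2=[0,2,7,0,6,8](1)
Move 8: P1 pit2 -> P1=[0,6,0,1,9,4](2) P2=[0,2,7,0,6,8](1)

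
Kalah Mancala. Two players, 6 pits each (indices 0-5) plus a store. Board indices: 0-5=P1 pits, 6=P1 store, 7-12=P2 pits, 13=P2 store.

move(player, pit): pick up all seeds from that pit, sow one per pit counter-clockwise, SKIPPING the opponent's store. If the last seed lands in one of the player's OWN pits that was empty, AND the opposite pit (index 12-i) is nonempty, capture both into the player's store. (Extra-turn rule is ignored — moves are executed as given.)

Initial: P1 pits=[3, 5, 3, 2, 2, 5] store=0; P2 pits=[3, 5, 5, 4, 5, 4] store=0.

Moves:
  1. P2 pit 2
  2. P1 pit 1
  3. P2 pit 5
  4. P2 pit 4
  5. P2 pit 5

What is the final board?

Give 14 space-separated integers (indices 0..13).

Answer: 6 2 6 5 3 6 1 3 5 0 5 0 0 4

Derivation:
Move 1: P2 pit2 -> P1=[4,5,3,2,2,5](0) P2=[3,5,0,5,6,5](1)
Move 2: P1 pit1 -> P1=[4,0,4,3,3,6](1) P2=[3,5,0,5,6,5](1)
Move 3: P2 pit5 -> P1=[5,1,5,4,3,6](1) P2=[3,5,0,5,6,0](2)
Move 4: P2 pit4 -> P1=[6,2,6,5,3,6](1) P2=[3,5,0,5,0,1](3)
Move 5: P2 pit5 -> P1=[6,2,6,5,3,6](1) P2=[3,5,0,5,0,0](4)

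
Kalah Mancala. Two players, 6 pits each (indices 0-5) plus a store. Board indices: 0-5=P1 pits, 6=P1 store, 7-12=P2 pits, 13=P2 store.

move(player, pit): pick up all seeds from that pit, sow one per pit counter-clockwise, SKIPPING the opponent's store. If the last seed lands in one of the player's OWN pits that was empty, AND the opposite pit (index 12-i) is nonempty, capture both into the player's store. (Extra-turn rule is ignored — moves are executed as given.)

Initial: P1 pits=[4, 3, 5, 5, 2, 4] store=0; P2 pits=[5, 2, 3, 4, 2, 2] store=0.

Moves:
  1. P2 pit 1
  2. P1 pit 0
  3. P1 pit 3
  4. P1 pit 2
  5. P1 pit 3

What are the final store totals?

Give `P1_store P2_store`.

Answer: 2 0

Derivation:
Move 1: P2 pit1 -> P1=[4,3,5,5,2,4](0) P2=[5,0,4,5,2,2](0)
Move 2: P1 pit0 -> P1=[0,4,6,6,3,4](0) P2=[5,0,4,5,2,2](0)
Move 3: P1 pit3 -> P1=[0,4,6,0,4,5](1) P2=[6,1,5,5,2,2](0)
Move 4: P1 pit2 -> P1=[0,4,0,1,5,6](2) P2=[7,2,5,5,2,2](0)
Move 5: P1 pit3 -> P1=[0,4,0,0,6,6](2) P2=[7,2,5,5,2,2](0)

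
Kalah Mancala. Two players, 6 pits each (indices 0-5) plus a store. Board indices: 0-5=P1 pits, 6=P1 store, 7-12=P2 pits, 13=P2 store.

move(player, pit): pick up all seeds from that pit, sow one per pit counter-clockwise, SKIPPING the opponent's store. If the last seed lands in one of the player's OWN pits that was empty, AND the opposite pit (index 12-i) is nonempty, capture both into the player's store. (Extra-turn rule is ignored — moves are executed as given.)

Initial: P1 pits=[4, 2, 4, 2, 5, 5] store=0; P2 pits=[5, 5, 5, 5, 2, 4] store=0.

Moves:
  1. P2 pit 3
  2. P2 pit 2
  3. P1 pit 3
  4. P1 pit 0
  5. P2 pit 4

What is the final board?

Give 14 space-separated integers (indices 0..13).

Answer: 1 5 5 1 7 7 1 5 5 0 1 0 7 3

Derivation:
Move 1: P2 pit3 -> P1=[5,3,4,2,5,5](0) P2=[5,5,5,0,3,5](1)
Move 2: P2 pit2 -> P1=[6,3,4,2,5,5](0) P2=[5,5,0,1,4,6](2)
Move 3: P1 pit3 -> P1=[6,3,4,0,6,6](0) P2=[5,5,0,1,4,6](2)
Move 4: P1 pit0 -> P1=[0,4,5,1,7,7](1) P2=[5,5,0,1,4,6](2)
Move 5: P2 pit4 -> P1=[1,5,5,1,7,7](1) P2=[5,5,0,1,0,7](3)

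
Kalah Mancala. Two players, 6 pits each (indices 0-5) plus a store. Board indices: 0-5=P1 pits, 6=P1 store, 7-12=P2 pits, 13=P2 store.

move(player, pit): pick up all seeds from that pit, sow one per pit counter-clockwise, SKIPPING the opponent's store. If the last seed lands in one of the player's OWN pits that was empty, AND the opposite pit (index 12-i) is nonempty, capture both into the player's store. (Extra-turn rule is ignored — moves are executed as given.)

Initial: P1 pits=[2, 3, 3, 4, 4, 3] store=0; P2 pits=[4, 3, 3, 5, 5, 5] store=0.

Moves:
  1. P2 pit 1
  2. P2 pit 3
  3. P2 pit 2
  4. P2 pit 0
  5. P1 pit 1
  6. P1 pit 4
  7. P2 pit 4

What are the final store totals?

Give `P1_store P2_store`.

Move 1: P2 pit1 -> P1=[2,3,3,4,4,3](0) P2=[4,0,4,6,6,5](0)
Move 2: P2 pit3 -> P1=[3,4,4,4,4,3](0) P2=[4,0,4,0,7,6](1)
Move 3: P2 pit2 -> P1=[3,4,4,4,4,3](0) P2=[4,0,0,1,8,7](2)
Move 4: P2 pit0 -> P1=[3,4,4,4,4,3](0) P2=[0,1,1,2,9,7](2)
Move 5: P1 pit1 -> P1=[3,0,5,5,5,4](0) P2=[0,1,1,2,9,7](2)
Move 6: P1 pit4 -> P1=[3,0,5,5,0,5](1) P2=[1,2,2,2,9,7](2)
Move 7: P2 pit4 -> P1=[4,1,6,6,1,6](1) P2=[2,2,2,2,0,8](3)

Answer: 1 3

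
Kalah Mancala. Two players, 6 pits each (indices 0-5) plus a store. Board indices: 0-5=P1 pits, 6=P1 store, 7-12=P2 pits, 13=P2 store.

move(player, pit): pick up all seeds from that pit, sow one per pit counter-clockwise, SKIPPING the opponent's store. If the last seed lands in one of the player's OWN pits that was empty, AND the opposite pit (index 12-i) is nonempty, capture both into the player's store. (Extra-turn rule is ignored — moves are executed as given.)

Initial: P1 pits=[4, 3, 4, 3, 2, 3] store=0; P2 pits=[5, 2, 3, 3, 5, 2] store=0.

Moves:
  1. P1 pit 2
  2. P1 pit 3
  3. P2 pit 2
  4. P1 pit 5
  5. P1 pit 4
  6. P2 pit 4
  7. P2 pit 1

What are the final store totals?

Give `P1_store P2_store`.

Move 1: P1 pit2 -> P1=[4,3,0,4,3,4](1) P2=[5,2,3,3,5,2](0)
Move 2: P1 pit3 -> P1=[4,3,0,0,4,5](2) P2=[6,2,3,3,5,2](0)
Move 3: P2 pit2 -> P1=[4,3,0,0,4,5](2) P2=[6,2,0,4,6,3](0)
Move 4: P1 pit5 -> P1=[4,3,0,0,4,0](3) P2=[7,3,1,5,6,3](0)
Move 5: P1 pit4 -> P1=[4,3,0,0,0,1](4) P2=[8,4,1,5,6,3](0)
Move 6: P2 pit4 -> P1=[5,4,1,1,0,1](4) P2=[8,4,1,5,0,4](1)
Move 7: P2 pit1 -> P1=[5,4,1,1,0,1](4) P2=[8,0,2,6,1,5](1)

Answer: 4 1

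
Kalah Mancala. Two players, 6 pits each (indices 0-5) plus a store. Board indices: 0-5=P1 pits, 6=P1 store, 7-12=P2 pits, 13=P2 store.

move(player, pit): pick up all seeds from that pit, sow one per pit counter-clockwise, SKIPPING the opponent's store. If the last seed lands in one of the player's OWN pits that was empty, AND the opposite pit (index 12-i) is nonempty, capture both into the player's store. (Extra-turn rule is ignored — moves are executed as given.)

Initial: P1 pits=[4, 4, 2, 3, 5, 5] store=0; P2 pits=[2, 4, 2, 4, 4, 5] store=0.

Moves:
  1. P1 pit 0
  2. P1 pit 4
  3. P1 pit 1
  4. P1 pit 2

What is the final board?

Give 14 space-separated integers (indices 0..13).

Move 1: P1 pit0 -> P1=[0,5,3,4,6,5](0) P2=[2,4,2,4,4,5](0)
Move 2: P1 pit4 -> P1=[0,5,3,4,0,6](1) P2=[3,5,3,5,4,5](0)
Move 3: P1 pit1 -> P1=[0,0,4,5,1,7](2) P2=[3,5,3,5,4,5](0)
Move 4: P1 pit2 -> P1=[0,0,0,6,2,8](3) P2=[3,5,3,5,4,5](0)

Answer: 0 0 0 6 2 8 3 3 5 3 5 4 5 0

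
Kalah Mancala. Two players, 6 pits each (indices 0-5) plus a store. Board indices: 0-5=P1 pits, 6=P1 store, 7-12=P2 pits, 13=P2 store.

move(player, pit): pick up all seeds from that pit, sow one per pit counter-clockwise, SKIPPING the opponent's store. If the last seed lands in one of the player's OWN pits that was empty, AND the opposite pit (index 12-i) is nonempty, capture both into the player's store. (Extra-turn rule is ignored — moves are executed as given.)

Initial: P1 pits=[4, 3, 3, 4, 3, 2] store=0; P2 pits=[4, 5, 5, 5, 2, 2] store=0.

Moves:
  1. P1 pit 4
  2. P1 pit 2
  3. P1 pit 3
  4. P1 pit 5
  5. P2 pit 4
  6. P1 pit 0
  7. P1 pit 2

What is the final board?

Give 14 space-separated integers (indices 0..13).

Answer: 0 4 0 2 3 0 3 7 7 6 6 0 3 1

Derivation:
Move 1: P1 pit4 -> P1=[4,3,3,4,0,3](1) P2=[5,5,5,5,2,2](0)
Move 2: P1 pit2 -> P1=[4,3,0,5,1,4](1) P2=[5,5,5,5,2,2](0)
Move 3: P1 pit3 -> P1=[4,3,0,0,2,5](2) P2=[6,6,5,5,2,2](0)
Move 4: P1 pit5 -> P1=[4,3,0,0,2,0](3) P2=[7,7,6,6,2,2](0)
Move 5: P2 pit4 -> P1=[4,3,0,0,2,0](3) P2=[7,7,6,6,0,3](1)
Move 6: P1 pit0 -> P1=[0,4,1,1,3,0](3) P2=[7,7,6,6,0,3](1)
Move 7: P1 pit2 -> P1=[0,4,0,2,3,0](3) P2=[7,7,6,6,0,3](1)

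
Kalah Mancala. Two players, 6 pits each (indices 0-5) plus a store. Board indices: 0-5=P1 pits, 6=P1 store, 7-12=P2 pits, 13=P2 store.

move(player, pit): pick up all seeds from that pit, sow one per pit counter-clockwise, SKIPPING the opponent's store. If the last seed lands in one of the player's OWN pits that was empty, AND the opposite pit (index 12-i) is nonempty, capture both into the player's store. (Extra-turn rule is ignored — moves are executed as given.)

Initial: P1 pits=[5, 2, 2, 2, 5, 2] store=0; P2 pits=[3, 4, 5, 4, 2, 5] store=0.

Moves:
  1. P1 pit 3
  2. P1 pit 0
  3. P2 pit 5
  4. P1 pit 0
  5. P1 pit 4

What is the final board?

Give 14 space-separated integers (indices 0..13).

Answer: 0 5 4 2 0 5 1 4 5 6 5 3 0 1

Derivation:
Move 1: P1 pit3 -> P1=[5,2,2,0,6,3](0) P2=[3,4,5,4,2,5](0)
Move 2: P1 pit0 -> P1=[0,3,3,1,7,4](0) P2=[3,4,5,4,2,5](0)
Move 3: P2 pit5 -> P1=[1,4,4,2,7,4](0) P2=[3,4,5,4,2,0](1)
Move 4: P1 pit0 -> P1=[0,5,4,2,7,4](0) P2=[3,4,5,4,2,0](1)
Move 5: P1 pit4 -> P1=[0,5,4,2,0,5](1) P2=[4,5,6,5,3,0](1)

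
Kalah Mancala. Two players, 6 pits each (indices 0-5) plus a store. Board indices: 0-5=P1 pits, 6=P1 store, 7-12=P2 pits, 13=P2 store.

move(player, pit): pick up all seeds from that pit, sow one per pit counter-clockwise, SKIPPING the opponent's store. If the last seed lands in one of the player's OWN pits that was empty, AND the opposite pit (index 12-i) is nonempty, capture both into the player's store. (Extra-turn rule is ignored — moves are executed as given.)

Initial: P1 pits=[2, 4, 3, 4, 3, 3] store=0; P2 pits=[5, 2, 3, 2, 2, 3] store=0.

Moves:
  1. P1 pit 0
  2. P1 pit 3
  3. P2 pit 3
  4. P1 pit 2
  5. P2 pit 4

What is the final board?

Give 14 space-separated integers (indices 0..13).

Move 1: P1 pit0 -> P1=[0,5,4,4,3,3](0) P2=[5,2,3,2,2,3](0)
Move 2: P1 pit3 -> P1=[0,5,4,0,4,4](1) P2=[6,2,3,2,2,3](0)
Move 3: P2 pit3 -> P1=[0,5,4,0,4,4](1) P2=[6,2,3,0,3,4](0)
Move 4: P1 pit2 -> P1=[0,5,0,1,5,5](2) P2=[6,2,3,0,3,4](0)
Move 5: P2 pit4 -> P1=[1,5,0,1,5,5](2) P2=[6,2,3,0,0,5](1)

Answer: 1 5 0 1 5 5 2 6 2 3 0 0 5 1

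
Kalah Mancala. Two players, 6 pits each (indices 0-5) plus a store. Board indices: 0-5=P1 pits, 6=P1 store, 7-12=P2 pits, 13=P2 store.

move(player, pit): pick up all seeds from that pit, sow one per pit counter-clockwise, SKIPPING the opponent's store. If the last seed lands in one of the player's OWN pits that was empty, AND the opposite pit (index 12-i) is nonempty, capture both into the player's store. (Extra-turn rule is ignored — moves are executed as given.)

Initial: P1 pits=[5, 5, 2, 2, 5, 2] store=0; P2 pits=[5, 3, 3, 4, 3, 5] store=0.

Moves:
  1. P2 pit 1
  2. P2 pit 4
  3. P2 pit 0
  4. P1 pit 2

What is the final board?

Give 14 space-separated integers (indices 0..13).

Answer: 6 6 0 3 6 2 0 0 1 5 6 1 7 1

Derivation:
Move 1: P2 pit1 -> P1=[5,5,2,2,5,2](0) P2=[5,0,4,5,4,5](0)
Move 2: P2 pit4 -> P1=[6,6,2,2,5,2](0) P2=[5,0,4,5,0,6](1)
Move 3: P2 pit0 -> P1=[6,6,2,2,5,2](0) P2=[0,1,5,6,1,7](1)
Move 4: P1 pit2 -> P1=[6,6,0,3,6,2](0) P2=[0,1,5,6,1,7](1)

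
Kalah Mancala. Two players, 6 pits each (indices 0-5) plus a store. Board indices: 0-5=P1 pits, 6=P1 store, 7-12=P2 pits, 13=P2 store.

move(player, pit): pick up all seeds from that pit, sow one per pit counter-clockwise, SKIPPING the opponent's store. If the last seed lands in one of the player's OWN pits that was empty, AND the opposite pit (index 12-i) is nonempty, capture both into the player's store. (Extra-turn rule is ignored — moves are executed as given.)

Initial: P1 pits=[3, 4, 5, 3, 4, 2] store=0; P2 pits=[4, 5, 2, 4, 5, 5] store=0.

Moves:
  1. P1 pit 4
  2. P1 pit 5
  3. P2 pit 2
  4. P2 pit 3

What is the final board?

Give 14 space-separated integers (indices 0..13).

Move 1: P1 pit4 -> P1=[3,4,5,3,0,3](1) P2=[5,6,2,4,5,5](0)
Move 2: P1 pit5 -> P1=[3,4,5,3,0,0](2) P2=[6,7,2,4,5,5](0)
Move 3: P2 pit2 -> P1=[3,4,5,3,0,0](2) P2=[6,7,0,5,6,5](0)
Move 4: P2 pit3 -> P1=[4,5,5,3,0,0](2) P2=[6,7,0,0,7,6](1)

Answer: 4 5 5 3 0 0 2 6 7 0 0 7 6 1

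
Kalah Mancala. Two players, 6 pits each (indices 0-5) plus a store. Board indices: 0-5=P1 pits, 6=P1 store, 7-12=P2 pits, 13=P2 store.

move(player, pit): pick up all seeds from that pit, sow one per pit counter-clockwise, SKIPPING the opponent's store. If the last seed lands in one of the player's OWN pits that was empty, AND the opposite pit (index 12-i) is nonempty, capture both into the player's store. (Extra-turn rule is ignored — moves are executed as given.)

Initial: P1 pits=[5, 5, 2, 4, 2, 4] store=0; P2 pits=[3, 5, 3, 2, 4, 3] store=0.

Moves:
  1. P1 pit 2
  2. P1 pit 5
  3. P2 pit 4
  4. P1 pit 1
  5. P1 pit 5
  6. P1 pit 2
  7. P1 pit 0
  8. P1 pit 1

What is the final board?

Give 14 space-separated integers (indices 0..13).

Answer: 0 0 2 8 5 1 4 5 6 4 2 0 4 1

Derivation:
Move 1: P1 pit2 -> P1=[5,5,0,5,3,4](0) P2=[3,5,3,2,4,3](0)
Move 2: P1 pit5 -> P1=[5,5,0,5,3,0](1) P2=[4,6,4,2,4,3](0)
Move 3: P2 pit4 -> P1=[6,6,0,5,3,0](1) P2=[4,6,4,2,0,4](1)
Move 4: P1 pit1 -> P1=[6,0,1,6,4,1](2) P2=[5,6,4,2,0,4](1)
Move 5: P1 pit5 -> P1=[6,0,1,6,4,0](3) P2=[5,6,4,2,0,4](1)
Move 6: P1 pit2 -> P1=[6,0,0,7,4,0](3) P2=[5,6,4,2,0,4](1)
Move 7: P1 pit0 -> P1=[0,1,1,8,5,1](4) P2=[5,6,4,2,0,4](1)
Move 8: P1 pit1 -> P1=[0,0,2,8,5,1](4) P2=[5,6,4,2,0,4](1)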